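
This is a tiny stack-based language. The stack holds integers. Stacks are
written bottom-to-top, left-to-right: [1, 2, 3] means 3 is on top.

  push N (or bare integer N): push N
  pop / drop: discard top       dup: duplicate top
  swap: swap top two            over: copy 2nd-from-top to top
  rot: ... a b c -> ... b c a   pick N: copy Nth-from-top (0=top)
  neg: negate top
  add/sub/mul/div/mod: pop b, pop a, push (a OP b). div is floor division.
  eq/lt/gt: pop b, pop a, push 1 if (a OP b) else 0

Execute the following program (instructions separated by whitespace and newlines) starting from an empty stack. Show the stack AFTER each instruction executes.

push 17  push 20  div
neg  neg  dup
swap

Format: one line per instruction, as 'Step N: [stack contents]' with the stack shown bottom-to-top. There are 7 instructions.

Step 1: [17]
Step 2: [17, 20]
Step 3: [0]
Step 4: [0]
Step 5: [0]
Step 6: [0, 0]
Step 7: [0, 0]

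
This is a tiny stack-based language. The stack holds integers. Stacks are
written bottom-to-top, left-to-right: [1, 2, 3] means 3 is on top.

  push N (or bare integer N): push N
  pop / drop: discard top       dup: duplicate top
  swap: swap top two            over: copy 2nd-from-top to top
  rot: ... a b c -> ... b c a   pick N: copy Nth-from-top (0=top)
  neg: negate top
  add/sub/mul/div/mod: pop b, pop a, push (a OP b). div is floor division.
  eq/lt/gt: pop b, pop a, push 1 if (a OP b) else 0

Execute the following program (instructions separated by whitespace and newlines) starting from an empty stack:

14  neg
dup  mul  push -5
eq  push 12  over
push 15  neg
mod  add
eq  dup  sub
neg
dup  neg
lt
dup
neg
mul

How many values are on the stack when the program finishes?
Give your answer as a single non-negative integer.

After 'push 14': stack = [14] (depth 1)
After 'neg': stack = [-14] (depth 1)
After 'dup': stack = [-14, -14] (depth 2)
After 'mul': stack = [196] (depth 1)
After 'push -5': stack = [196, -5] (depth 2)
After 'eq': stack = [0] (depth 1)
After 'push 12': stack = [0, 12] (depth 2)
After 'over': stack = [0, 12, 0] (depth 3)
After 'push 15': stack = [0, 12, 0, 15] (depth 4)
After 'neg': stack = [0, 12, 0, -15] (depth 4)
  ...
After 'eq': stack = [0] (depth 1)
After 'dup': stack = [0, 0] (depth 2)
After 'sub': stack = [0] (depth 1)
After 'neg': stack = [0] (depth 1)
After 'dup': stack = [0, 0] (depth 2)
After 'neg': stack = [0, 0] (depth 2)
After 'lt': stack = [0] (depth 1)
After 'dup': stack = [0, 0] (depth 2)
After 'neg': stack = [0, 0] (depth 2)
After 'mul': stack = [0] (depth 1)

Answer: 1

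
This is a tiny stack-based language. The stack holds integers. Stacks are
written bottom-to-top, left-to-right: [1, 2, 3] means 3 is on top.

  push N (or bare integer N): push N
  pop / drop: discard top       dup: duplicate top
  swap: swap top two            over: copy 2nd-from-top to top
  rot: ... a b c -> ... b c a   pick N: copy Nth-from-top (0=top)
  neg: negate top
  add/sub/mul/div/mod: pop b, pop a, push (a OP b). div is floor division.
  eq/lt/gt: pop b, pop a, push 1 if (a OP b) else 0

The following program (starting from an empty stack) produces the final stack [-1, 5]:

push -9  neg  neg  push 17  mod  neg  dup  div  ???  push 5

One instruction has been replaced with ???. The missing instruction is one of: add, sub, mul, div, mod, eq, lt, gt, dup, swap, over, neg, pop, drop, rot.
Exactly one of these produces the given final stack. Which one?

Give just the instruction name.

Answer: neg

Derivation:
Stack before ???: [1]
Stack after ???:  [-1]
The instruction that transforms [1] -> [-1] is: neg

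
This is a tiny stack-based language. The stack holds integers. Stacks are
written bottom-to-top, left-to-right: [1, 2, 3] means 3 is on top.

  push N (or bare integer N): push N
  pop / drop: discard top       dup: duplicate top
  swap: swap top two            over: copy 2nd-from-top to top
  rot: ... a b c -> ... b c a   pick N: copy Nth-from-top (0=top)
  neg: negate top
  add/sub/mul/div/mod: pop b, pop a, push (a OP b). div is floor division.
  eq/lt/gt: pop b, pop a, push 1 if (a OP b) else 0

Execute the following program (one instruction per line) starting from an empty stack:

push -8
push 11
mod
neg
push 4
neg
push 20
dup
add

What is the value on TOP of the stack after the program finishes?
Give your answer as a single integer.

Answer: 40

Derivation:
After 'push -8': [-8]
After 'push 11': [-8, 11]
After 'mod': [3]
After 'neg': [-3]
After 'push 4': [-3, 4]
After 'neg': [-3, -4]
After 'push 20': [-3, -4, 20]
After 'dup': [-3, -4, 20, 20]
After 'add': [-3, -4, 40]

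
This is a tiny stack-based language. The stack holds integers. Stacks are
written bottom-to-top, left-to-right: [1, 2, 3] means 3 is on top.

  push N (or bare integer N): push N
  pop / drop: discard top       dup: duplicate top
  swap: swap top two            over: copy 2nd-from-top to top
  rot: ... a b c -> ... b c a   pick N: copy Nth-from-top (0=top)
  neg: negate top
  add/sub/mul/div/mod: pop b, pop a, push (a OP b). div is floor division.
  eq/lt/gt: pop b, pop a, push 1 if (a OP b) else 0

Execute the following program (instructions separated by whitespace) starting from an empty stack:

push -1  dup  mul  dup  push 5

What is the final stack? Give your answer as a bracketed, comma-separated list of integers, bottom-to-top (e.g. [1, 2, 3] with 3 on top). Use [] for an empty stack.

After 'push -1': [-1]
After 'dup': [-1, -1]
After 'mul': [1]
After 'dup': [1, 1]
After 'push 5': [1, 1, 5]

Answer: [1, 1, 5]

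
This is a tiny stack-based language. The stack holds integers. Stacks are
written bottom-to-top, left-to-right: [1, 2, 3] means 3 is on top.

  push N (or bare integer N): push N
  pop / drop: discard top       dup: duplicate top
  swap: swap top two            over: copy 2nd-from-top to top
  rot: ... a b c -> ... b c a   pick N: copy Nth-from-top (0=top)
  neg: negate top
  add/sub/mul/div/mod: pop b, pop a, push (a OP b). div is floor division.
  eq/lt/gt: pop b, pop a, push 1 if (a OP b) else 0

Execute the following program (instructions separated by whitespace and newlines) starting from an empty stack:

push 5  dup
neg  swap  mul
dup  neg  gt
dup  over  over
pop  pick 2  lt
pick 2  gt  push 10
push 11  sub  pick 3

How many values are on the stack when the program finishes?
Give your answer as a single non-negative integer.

Answer: 5

Derivation:
After 'push 5': stack = [5] (depth 1)
After 'dup': stack = [5, 5] (depth 2)
After 'neg': stack = [5, -5] (depth 2)
After 'swap': stack = [-5, 5] (depth 2)
After 'mul': stack = [-25] (depth 1)
After 'dup': stack = [-25, -25] (depth 2)
After 'neg': stack = [-25, 25] (depth 2)
After 'gt': stack = [0] (depth 1)
After 'dup': stack = [0, 0] (depth 2)
After 'over': stack = [0, 0, 0] (depth 3)
After 'over': stack = [0, 0, 0, 0] (depth 4)
After 'pop': stack = [0, 0, 0] (depth 3)
After 'pick 2': stack = [0, 0, 0, 0] (depth 4)
After 'lt': stack = [0, 0, 0] (depth 3)
After 'pick 2': stack = [0, 0, 0, 0] (depth 4)
After 'gt': stack = [0, 0, 0] (depth 3)
After 'push 10': stack = [0, 0, 0, 10] (depth 4)
After 'push 11': stack = [0, 0, 0, 10, 11] (depth 5)
After 'sub': stack = [0, 0, 0, -1] (depth 4)
After 'pick 3': stack = [0, 0, 0, -1, 0] (depth 5)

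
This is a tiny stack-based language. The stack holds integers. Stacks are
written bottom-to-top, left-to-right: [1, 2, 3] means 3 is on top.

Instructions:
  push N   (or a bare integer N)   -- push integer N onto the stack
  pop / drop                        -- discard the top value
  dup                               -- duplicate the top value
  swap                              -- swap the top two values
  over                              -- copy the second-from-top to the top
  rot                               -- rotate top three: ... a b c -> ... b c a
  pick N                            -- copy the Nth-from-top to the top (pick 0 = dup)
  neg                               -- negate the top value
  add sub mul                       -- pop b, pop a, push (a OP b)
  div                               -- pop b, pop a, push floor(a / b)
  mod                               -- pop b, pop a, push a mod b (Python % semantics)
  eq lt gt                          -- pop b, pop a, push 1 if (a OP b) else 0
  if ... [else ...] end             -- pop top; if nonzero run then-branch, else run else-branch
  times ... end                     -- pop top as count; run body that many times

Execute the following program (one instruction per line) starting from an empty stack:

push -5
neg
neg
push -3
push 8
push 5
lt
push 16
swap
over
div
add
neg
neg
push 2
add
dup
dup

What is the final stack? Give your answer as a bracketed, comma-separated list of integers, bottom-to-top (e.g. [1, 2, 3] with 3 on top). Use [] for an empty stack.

Answer: [-5, -3, 18, 18, 18]

Derivation:
After 'push -5': [-5]
After 'neg': [5]
After 'neg': [-5]
After 'push -3': [-5, -3]
After 'push 8': [-5, -3, 8]
After 'push 5': [-5, -3, 8, 5]
After 'lt': [-5, -3, 0]
After 'push 16': [-5, -3, 0, 16]
After 'swap': [-5, -3, 16, 0]
After 'over': [-5, -3, 16, 0, 16]
After 'div': [-5, -3, 16, 0]
After 'add': [-5, -3, 16]
After 'neg': [-5, -3, -16]
After 'neg': [-5, -3, 16]
After 'push 2': [-5, -3, 16, 2]
After 'add': [-5, -3, 18]
After 'dup': [-5, -3, 18, 18]
After 'dup': [-5, -3, 18, 18, 18]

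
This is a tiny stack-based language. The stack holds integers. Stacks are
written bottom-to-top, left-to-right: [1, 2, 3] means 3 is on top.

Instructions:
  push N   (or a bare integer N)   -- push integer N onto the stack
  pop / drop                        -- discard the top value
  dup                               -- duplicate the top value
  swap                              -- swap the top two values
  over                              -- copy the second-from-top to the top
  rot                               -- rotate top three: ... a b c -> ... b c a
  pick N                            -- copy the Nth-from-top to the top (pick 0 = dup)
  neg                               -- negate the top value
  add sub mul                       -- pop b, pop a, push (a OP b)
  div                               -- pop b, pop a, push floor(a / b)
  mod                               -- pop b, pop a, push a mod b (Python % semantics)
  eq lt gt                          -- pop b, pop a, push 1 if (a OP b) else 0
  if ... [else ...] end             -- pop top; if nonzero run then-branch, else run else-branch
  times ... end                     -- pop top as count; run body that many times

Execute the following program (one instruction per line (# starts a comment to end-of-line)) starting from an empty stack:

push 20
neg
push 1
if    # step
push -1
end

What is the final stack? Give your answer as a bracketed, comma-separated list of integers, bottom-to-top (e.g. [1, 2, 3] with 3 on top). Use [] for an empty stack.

After 'push 20': [20]
After 'neg': [-20]
After 'push 1': [-20, 1]
After 'if': [-20]
After 'push -1': [-20, -1]

Answer: [-20, -1]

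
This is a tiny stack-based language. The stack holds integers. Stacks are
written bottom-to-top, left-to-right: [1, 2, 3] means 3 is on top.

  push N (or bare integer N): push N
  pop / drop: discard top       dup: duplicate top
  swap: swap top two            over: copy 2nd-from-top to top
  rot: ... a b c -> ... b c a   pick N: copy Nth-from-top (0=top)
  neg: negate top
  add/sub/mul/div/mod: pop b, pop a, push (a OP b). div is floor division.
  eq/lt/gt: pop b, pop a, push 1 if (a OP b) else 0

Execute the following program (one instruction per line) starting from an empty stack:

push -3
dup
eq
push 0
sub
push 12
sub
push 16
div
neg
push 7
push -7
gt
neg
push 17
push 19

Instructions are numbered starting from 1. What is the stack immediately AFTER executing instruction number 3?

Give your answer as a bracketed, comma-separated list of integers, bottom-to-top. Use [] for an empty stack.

Step 1 ('push -3'): [-3]
Step 2 ('dup'): [-3, -3]
Step 3 ('eq'): [1]

Answer: [1]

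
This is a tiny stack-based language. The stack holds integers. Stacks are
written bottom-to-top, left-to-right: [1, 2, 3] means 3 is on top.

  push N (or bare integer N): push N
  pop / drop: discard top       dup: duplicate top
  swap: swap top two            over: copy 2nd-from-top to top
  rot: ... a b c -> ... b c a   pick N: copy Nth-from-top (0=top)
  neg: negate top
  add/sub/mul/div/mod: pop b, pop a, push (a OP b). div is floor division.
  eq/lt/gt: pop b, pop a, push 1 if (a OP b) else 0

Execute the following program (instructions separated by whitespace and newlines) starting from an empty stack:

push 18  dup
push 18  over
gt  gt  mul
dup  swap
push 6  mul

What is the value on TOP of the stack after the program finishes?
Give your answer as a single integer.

After 'push 18': [18]
After 'dup': [18, 18]
After 'push 18': [18, 18, 18]
After 'over': [18, 18, 18, 18]
After 'gt': [18, 18, 0]
After 'gt': [18, 1]
After 'mul': [18]
After 'dup': [18, 18]
After 'swap': [18, 18]
After 'push 6': [18, 18, 6]
After 'mul': [18, 108]

Answer: 108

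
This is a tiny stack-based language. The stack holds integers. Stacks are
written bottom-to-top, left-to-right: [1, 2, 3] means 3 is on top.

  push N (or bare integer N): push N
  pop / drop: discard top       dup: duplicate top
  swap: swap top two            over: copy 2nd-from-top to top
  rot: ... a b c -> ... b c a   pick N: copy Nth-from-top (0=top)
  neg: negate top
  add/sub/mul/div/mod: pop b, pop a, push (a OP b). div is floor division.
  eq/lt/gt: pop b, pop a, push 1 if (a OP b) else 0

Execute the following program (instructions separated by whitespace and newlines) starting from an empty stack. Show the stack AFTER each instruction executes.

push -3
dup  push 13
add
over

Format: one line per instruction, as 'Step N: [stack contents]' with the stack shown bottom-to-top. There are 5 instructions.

Step 1: [-3]
Step 2: [-3, -3]
Step 3: [-3, -3, 13]
Step 4: [-3, 10]
Step 5: [-3, 10, -3]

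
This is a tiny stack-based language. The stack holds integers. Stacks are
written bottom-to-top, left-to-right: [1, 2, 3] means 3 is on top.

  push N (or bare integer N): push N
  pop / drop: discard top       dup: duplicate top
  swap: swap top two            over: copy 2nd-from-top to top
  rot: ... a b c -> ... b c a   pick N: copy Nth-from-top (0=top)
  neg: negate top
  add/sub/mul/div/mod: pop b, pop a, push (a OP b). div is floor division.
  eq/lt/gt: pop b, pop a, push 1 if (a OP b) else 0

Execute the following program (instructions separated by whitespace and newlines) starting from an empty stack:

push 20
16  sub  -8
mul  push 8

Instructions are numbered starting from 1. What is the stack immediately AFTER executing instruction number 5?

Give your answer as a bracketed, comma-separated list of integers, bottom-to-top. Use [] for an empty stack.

Answer: [-32]

Derivation:
Step 1 ('push 20'): [20]
Step 2 ('16'): [20, 16]
Step 3 ('sub'): [4]
Step 4 ('-8'): [4, -8]
Step 5 ('mul'): [-32]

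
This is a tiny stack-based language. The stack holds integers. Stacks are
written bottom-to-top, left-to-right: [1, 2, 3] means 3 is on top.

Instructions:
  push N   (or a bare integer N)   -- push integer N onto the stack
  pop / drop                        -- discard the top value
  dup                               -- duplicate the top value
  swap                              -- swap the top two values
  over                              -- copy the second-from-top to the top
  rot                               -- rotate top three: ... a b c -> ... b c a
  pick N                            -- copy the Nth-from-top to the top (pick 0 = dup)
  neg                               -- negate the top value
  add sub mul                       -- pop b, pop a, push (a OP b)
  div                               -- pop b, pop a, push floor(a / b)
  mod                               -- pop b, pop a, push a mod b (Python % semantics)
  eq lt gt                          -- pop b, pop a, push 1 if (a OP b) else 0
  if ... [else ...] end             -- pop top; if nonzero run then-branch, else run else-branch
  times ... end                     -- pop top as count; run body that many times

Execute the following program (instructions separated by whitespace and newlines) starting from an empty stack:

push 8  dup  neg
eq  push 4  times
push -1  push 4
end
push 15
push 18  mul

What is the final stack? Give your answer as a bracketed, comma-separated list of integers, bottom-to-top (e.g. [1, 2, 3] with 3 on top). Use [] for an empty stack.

Answer: [0, -1, 4, -1, 4, -1, 4, -1, 4, 270]

Derivation:
After 'push 8': [8]
After 'dup': [8, 8]
After 'neg': [8, -8]
After 'eq': [0]
After 'push 4': [0, 4]
After 'times': [0]
After 'push -1': [0, -1]
After 'push 4': [0, -1, 4]
After 'push -1': [0, -1, 4, -1]
After 'push 4': [0, -1, 4, -1, 4]
After 'push -1': [0, -1, 4, -1, 4, -1]
After 'push 4': [0, -1, 4, -1, 4, -1, 4]
After 'push -1': [0, -1, 4, -1, 4, -1, 4, -1]
After 'push 4': [0, -1, 4, -1, 4, -1, 4, -1, 4]
After 'push 15': [0, -1, 4, -1, 4, -1, 4, -1, 4, 15]
After 'push 18': [0, -1, 4, -1, 4, -1, 4, -1, 4, 15, 18]
After 'mul': [0, -1, 4, -1, 4, -1, 4, -1, 4, 270]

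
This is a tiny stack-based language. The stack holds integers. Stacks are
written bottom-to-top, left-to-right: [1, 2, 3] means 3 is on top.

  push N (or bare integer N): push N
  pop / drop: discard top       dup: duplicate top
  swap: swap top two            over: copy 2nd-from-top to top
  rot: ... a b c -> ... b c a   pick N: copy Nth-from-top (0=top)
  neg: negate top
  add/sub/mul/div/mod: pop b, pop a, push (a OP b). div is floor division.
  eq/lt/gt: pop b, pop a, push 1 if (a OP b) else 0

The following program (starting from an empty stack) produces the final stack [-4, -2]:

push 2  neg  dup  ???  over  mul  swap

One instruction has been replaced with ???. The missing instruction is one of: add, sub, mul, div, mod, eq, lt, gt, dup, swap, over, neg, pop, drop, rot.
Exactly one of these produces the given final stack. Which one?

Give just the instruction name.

Stack before ???: [-2, -2]
Stack after ???:  [-2, 2]
The instruction that transforms [-2, -2] -> [-2, 2] is: neg

Answer: neg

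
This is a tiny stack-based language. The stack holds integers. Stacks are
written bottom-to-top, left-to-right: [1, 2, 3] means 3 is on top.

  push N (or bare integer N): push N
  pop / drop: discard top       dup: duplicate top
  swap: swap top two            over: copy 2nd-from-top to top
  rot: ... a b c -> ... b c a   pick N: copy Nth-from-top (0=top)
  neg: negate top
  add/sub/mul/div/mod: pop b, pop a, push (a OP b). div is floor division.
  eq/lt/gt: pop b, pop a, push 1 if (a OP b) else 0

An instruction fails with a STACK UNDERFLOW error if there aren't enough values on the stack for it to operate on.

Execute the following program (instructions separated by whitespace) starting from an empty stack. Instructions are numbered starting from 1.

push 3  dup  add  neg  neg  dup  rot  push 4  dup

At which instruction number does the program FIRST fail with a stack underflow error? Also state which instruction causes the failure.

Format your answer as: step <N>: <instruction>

Step 1 ('push 3'): stack = [3], depth = 1
Step 2 ('dup'): stack = [3, 3], depth = 2
Step 3 ('add'): stack = [6], depth = 1
Step 4 ('neg'): stack = [-6], depth = 1
Step 5 ('neg'): stack = [6], depth = 1
Step 6 ('dup'): stack = [6, 6], depth = 2
Step 7 ('rot'): needs 3 value(s) but depth is 2 — STACK UNDERFLOW

Answer: step 7: rot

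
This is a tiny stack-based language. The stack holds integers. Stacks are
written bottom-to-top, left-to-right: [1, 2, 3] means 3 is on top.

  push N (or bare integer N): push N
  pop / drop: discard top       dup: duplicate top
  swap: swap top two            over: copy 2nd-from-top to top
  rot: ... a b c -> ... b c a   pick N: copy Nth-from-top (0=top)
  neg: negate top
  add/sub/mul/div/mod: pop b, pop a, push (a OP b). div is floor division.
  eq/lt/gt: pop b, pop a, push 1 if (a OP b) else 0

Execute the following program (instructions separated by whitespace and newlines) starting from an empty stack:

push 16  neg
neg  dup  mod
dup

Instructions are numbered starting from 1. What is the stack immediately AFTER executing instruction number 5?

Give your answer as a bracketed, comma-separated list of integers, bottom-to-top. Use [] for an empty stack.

Answer: [0]

Derivation:
Step 1 ('push 16'): [16]
Step 2 ('neg'): [-16]
Step 3 ('neg'): [16]
Step 4 ('dup'): [16, 16]
Step 5 ('mod'): [0]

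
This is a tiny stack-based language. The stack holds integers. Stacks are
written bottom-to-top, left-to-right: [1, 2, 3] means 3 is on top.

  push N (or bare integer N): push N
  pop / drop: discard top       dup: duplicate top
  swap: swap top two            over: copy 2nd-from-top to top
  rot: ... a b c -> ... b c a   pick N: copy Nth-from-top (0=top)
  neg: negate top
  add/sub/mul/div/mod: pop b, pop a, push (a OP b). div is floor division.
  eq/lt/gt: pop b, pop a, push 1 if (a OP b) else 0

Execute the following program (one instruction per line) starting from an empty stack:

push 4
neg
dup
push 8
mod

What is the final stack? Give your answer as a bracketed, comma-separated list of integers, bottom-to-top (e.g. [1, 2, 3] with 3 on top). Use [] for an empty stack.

After 'push 4': [4]
After 'neg': [-4]
After 'dup': [-4, -4]
After 'push 8': [-4, -4, 8]
After 'mod': [-4, 4]

Answer: [-4, 4]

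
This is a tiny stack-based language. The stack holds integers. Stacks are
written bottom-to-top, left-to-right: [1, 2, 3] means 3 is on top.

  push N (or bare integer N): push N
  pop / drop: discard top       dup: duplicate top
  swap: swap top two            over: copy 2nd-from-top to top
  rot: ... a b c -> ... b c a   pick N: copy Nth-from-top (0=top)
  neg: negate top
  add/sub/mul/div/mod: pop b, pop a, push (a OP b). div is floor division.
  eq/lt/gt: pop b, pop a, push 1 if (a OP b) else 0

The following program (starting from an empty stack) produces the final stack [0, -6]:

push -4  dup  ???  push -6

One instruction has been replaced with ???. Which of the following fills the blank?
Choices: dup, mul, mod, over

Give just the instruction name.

Stack before ???: [-4, -4]
Stack after ???:  [0]
Checking each choice:
  dup: produces [-4, -4, -4, -6]
  mul: produces [16, -6]
  mod: MATCH
  over: produces [-4, -4, -4, -6]


Answer: mod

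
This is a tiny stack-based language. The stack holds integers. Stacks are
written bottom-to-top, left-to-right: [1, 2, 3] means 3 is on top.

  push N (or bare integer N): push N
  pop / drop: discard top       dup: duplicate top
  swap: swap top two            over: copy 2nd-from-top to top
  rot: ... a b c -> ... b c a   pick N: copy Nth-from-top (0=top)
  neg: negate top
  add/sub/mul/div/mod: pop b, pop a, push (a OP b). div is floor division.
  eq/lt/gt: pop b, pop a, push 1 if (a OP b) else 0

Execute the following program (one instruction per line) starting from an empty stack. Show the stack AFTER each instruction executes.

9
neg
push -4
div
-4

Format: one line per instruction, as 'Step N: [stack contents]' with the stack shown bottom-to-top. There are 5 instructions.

Step 1: [9]
Step 2: [-9]
Step 3: [-9, -4]
Step 4: [2]
Step 5: [2, -4]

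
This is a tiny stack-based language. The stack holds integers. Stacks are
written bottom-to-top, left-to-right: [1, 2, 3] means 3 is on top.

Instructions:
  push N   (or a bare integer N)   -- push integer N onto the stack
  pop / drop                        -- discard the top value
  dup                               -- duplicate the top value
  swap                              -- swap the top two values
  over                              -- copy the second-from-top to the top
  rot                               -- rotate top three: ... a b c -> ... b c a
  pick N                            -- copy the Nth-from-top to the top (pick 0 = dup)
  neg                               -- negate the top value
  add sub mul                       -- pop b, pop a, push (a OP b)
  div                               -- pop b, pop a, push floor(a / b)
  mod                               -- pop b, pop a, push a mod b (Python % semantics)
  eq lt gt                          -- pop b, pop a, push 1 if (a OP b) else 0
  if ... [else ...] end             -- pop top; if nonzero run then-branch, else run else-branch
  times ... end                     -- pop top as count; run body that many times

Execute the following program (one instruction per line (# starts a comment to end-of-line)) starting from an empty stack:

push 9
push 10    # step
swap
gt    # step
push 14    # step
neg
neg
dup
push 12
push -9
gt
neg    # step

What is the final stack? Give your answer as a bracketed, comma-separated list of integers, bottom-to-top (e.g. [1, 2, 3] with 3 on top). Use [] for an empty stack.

After 'push 9': [9]
After 'push 10': [9, 10]
After 'swap': [10, 9]
After 'gt': [1]
After 'push 14': [1, 14]
After 'neg': [1, -14]
After 'neg': [1, 14]
After 'dup': [1, 14, 14]
After 'push 12': [1, 14, 14, 12]
After 'push -9': [1, 14, 14, 12, -9]
After 'gt': [1, 14, 14, 1]
After 'neg': [1, 14, 14, -1]

Answer: [1, 14, 14, -1]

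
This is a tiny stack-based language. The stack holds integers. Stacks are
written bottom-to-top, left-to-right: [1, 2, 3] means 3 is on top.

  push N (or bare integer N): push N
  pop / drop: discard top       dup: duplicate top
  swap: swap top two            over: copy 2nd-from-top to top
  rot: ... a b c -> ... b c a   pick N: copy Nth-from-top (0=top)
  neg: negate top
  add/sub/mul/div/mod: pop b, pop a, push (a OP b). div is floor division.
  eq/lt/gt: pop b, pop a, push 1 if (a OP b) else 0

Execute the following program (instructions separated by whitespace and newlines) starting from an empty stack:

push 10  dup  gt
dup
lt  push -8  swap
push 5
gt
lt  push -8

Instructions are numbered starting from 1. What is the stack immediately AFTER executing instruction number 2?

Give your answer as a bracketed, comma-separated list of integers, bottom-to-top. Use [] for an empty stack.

Answer: [10, 10]

Derivation:
Step 1 ('push 10'): [10]
Step 2 ('dup'): [10, 10]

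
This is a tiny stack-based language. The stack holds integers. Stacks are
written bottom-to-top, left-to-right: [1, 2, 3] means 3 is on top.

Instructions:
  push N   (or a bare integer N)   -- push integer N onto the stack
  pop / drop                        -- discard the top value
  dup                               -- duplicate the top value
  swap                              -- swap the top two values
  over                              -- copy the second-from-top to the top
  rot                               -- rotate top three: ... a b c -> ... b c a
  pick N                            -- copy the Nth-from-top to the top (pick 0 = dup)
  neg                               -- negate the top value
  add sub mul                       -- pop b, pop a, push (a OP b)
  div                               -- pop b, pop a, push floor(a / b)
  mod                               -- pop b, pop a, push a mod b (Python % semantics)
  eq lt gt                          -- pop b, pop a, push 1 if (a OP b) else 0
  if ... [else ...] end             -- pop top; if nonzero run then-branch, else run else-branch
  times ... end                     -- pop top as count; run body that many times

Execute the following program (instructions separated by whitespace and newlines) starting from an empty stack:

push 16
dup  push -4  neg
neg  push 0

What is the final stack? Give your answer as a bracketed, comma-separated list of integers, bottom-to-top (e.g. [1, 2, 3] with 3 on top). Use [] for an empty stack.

Answer: [16, 16, -4, 0]

Derivation:
After 'push 16': [16]
After 'dup': [16, 16]
After 'push -4': [16, 16, -4]
After 'neg': [16, 16, 4]
After 'neg': [16, 16, -4]
After 'push 0': [16, 16, -4, 0]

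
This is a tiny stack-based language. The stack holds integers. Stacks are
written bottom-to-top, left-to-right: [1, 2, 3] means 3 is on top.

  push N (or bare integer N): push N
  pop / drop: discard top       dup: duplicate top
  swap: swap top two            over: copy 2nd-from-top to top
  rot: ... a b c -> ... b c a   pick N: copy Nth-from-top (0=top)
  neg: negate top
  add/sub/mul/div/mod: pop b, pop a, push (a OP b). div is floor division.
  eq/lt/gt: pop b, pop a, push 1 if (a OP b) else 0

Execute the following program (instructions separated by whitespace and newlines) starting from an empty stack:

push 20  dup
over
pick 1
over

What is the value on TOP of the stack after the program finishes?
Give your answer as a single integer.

Answer: 20

Derivation:
After 'push 20': [20]
After 'dup': [20, 20]
After 'over': [20, 20, 20]
After 'pick 1': [20, 20, 20, 20]
After 'over': [20, 20, 20, 20, 20]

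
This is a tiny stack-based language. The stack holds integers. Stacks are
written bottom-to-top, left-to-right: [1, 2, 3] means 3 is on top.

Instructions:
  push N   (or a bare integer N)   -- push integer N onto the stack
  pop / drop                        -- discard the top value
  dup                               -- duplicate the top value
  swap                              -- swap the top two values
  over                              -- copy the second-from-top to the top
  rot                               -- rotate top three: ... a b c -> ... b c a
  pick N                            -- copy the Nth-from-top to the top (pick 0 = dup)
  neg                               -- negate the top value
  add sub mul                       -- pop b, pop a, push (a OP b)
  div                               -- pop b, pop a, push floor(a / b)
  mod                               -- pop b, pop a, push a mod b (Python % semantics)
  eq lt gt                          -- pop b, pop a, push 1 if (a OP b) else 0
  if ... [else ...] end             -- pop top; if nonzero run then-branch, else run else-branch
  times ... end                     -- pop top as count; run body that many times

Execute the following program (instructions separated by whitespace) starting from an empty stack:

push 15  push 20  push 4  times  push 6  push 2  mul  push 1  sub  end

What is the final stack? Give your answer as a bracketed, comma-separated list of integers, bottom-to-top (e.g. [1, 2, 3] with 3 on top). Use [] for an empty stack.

After 'push 15': [15]
After 'push 20': [15, 20]
After 'push 4': [15, 20, 4]
After 'times': [15, 20]
After 'push 6': [15, 20, 6]
After 'push 2': [15, 20, 6, 2]
After 'mul': [15, 20, 12]
After 'push 1': [15, 20, 12, 1]
After 'sub': [15, 20, 11]
After 'push 6': [15, 20, 11, 6]
After 'push 2': [15, 20, 11, 6, 2]
After 'mul': [15, 20, 11, 12]
After 'push 1': [15, 20, 11, 12, 1]
After 'sub': [15, 20, 11, 11]
After 'push 6': [15, 20, 11, 11, 6]
After 'push 2': [15, 20, 11, 11, 6, 2]
After 'mul': [15, 20, 11, 11, 12]
After 'push 1': [15, 20, 11, 11, 12, 1]
After 'sub': [15, 20, 11, 11, 11]
After 'push 6': [15, 20, 11, 11, 11, 6]
After 'push 2': [15, 20, 11, 11, 11, 6, 2]
After 'mul': [15, 20, 11, 11, 11, 12]
After 'push 1': [15, 20, 11, 11, 11, 12, 1]
After 'sub': [15, 20, 11, 11, 11, 11]

Answer: [15, 20, 11, 11, 11, 11]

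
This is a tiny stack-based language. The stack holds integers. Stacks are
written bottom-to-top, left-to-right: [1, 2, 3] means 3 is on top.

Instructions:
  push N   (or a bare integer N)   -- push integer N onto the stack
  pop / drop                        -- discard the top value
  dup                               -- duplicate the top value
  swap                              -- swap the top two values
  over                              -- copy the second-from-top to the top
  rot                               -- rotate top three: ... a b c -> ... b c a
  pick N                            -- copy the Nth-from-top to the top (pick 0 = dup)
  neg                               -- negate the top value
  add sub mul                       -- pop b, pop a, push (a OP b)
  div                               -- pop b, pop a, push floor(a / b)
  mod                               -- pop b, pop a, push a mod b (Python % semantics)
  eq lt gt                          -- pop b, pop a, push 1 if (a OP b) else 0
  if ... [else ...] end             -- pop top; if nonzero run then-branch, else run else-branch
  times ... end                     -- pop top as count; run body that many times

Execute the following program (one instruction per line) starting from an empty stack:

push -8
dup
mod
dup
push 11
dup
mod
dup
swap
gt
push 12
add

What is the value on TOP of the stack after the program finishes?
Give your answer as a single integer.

After 'push -8': [-8]
After 'dup': [-8, -8]
After 'mod': [0]
After 'dup': [0, 0]
After 'push 11': [0, 0, 11]
After 'dup': [0, 0, 11, 11]
After 'mod': [0, 0, 0]
After 'dup': [0, 0, 0, 0]
After 'swap': [0, 0, 0, 0]
After 'gt': [0, 0, 0]
After 'push 12': [0, 0, 0, 12]
After 'add': [0, 0, 12]

Answer: 12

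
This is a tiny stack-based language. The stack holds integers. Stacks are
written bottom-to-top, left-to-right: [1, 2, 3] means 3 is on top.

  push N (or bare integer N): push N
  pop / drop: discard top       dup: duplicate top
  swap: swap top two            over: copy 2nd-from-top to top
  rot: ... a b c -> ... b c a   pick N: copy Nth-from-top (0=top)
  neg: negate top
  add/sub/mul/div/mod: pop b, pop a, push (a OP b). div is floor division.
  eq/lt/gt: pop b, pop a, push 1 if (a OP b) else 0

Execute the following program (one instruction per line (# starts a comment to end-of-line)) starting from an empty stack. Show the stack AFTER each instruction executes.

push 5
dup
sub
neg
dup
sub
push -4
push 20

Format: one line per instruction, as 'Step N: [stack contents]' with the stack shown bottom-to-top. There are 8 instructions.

Step 1: [5]
Step 2: [5, 5]
Step 3: [0]
Step 4: [0]
Step 5: [0, 0]
Step 6: [0]
Step 7: [0, -4]
Step 8: [0, -4, 20]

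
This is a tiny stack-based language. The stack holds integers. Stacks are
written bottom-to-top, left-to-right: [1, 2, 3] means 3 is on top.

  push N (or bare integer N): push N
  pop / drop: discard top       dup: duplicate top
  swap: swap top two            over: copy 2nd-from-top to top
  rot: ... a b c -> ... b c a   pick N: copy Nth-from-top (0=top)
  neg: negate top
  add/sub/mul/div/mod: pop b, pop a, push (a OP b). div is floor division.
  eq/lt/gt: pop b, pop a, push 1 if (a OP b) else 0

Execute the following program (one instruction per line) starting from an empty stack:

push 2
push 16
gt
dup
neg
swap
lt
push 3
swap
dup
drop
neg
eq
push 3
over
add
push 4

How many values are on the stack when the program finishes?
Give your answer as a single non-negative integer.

After 'push 2': stack = [2] (depth 1)
After 'push 16': stack = [2, 16] (depth 2)
After 'gt': stack = [0] (depth 1)
After 'dup': stack = [0, 0] (depth 2)
After 'neg': stack = [0, 0] (depth 2)
After 'swap': stack = [0, 0] (depth 2)
After 'lt': stack = [0] (depth 1)
After 'push 3': stack = [0, 3] (depth 2)
After 'swap': stack = [3, 0] (depth 2)
After 'dup': stack = [3, 0, 0] (depth 3)
After 'drop': stack = [3, 0] (depth 2)
After 'neg': stack = [3, 0] (depth 2)
After 'eq': stack = [0] (depth 1)
After 'push 3': stack = [0, 3] (depth 2)
After 'over': stack = [0, 3, 0] (depth 3)
After 'add': stack = [0, 3] (depth 2)
After 'push 4': stack = [0, 3, 4] (depth 3)

Answer: 3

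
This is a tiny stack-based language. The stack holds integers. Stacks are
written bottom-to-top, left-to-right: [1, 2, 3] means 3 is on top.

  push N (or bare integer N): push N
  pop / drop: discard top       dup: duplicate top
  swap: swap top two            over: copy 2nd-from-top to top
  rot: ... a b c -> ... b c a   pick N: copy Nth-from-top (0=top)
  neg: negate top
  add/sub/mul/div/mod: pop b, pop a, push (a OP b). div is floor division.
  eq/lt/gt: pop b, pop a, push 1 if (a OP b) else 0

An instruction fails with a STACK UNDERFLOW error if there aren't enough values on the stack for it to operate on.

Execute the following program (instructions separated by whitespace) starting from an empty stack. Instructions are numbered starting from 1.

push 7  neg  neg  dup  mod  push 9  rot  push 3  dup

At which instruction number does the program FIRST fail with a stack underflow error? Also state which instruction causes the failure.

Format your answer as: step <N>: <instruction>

Answer: step 7: rot

Derivation:
Step 1 ('push 7'): stack = [7], depth = 1
Step 2 ('neg'): stack = [-7], depth = 1
Step 3 ('neg'): stack = [7], depth = 1
Step 4 ('dup'): stack = [7, 7], depth = 2
Step 5 ('mod'): stack = [0], depth = 1
Step 6 ('push 9'): stack = [0, 9], depth = 2
Step 7 ('rot'): needs 3 value(s) but depth is 2 — STACK UNDERFLOW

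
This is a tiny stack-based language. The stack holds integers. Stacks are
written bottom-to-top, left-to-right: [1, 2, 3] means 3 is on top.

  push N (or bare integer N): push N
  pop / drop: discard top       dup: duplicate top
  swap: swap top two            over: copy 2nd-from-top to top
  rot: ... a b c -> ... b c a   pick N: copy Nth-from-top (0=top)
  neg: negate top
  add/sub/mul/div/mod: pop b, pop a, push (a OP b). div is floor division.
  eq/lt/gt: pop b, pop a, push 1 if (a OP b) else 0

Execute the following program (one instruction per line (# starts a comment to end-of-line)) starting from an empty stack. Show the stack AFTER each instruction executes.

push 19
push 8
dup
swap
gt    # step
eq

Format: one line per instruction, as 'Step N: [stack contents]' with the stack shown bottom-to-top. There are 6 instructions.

Step 1: [19]
Step 2: [19, 8]
Step 3: [19, 8, 8]
Step 4: [19, 8, 8]
Step 5: [19, 0]
Step 6: [0]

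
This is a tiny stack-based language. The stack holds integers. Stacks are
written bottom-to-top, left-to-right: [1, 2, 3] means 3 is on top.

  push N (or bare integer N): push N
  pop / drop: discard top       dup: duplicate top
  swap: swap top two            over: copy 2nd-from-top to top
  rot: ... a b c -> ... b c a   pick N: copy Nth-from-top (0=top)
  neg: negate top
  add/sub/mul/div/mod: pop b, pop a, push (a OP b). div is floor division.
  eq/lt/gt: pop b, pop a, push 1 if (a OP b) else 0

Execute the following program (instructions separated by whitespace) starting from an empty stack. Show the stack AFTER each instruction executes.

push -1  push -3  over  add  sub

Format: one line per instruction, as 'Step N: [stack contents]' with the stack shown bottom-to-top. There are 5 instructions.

Step 1: [-1]
Step 2: [-1, -3]
Step 3: [-1, -3, -1]
Step 4: [-1, -4]
Step 5: [3]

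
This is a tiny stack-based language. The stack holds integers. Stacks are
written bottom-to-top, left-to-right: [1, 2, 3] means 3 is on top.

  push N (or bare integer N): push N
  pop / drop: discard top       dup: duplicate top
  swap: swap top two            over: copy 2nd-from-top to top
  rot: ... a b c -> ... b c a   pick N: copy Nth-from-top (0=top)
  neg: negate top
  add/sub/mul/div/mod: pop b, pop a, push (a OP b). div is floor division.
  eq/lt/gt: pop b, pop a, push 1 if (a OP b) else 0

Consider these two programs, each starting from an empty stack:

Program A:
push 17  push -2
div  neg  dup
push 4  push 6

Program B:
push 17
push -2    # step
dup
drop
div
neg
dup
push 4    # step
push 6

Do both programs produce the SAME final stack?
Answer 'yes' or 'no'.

Program A trace:
  After 'push 17': [17]
  After 'push -2': [17, -2]
  After 'div': [-9]
  After 'neg': [9]
  After 'dup': [9, 9]
  After 'push 4': [9, 9, 4]
  After 'push 6': [9, 9, 4, 6]
Program A final stack: [9, 9, 4, 6]

Program B trace:
  After 'push 17': [17]
  After 'push -2': [17, -2]
  After 'dup': [17, -2, -2]
  After 'drop': [17, -2]
  After 'div': [-9]
  After 'neg': [9]
  After 'dup': [9, 9]
  After 'push 4': [9, 9, 4]
  After 'push 6': [9, 9, 4, 6]
Program B final stack: [9, 9, 4, 6]
Same: yes

Answer: yes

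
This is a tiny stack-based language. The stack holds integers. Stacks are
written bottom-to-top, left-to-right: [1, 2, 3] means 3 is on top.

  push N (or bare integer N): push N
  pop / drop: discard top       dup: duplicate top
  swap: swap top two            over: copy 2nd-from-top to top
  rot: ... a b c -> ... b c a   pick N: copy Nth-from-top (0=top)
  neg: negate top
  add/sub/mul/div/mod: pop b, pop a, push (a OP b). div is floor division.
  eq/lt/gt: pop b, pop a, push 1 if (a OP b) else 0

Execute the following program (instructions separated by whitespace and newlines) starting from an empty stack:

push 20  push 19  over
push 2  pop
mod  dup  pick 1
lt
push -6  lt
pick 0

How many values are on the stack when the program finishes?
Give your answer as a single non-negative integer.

Answer: 4

Derivation:
After 'push 20': stack = [20] (depth 1)
After 'push 19': stack = [20, 19] (depth 2)
After 'over': stack = [20, 19, 20] (depth 3)
After 'push 2': stack = [20, 19, 20, 2] (depth 4)
After 'pop': stack = [20, 19, 20] (depth 3)
After 'mod': stack = [20, 19] (depth 2)
After 'dup': stack = [20, 19, 19] (depth 3)
After 'pick 1': stack = [20, 19, 19, 19] (depth 4)
After 'lt': stack = [20, 19, 0] (depth 3)
After 'push -6': stack = [20, 19, 0, -6] (depth 4)
After 'lt': stack = [20, 19, 0] (depth 3)
After 'pick 0': stack = [20, 19, 0, 0] (depth 4)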